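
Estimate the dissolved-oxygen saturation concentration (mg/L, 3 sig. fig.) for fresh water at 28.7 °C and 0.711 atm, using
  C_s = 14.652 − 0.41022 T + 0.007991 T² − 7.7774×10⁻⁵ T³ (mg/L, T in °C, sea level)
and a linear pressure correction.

C_s ≈ 5.42 mg/L

At sea level: C_s = 14.652 − 0.41022×28.7 + 0.007991×28.7² − 7.7774×10⁻⁵×28.7³ = 7.622 mg/L.
Pressure correction: C_s' = 7.622 × 0.711 = 5.419 mg/L.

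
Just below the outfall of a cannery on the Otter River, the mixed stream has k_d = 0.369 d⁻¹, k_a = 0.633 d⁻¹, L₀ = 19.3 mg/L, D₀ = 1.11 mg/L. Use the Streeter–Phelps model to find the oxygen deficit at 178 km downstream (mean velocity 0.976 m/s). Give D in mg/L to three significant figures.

D ≈ 5.58 mg/L

Travel time t = x/v = 178 km / (0.976 m/s) = 178000 m / 0.976 m/s = 182400 s = 2.111 d.
k_d L₀/(k_a−k_d) = 0.369×19.3/(0.633−0.369) = 7.122/0.2640 = 26.98 mg/L.
e^(−k_d t) = e^(−0.369×2.111) = 0.4589; e^(−k_a t) = e^(−0.633×2.111) = 0.2629.
D = 26.98 × (0.4589 − 0.2629) + 1.11 × 0.2629 = 5.289 + 0.2918 = 5.581 mg/L.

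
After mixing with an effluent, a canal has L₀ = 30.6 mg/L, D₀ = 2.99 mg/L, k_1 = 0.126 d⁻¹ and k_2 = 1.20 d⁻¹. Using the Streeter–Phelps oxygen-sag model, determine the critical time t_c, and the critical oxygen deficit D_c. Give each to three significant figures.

With k_2/k_1 = 9.524 and 1 − D₀(k_2−k_1)/(k_1 L₀) = 0.1671,
t_c = ln(9.524 × 0.1671) / (1.20 − 0.126) = ln(1.592) / 1.074 = 0.4647/1.074 = 0.4327 d.
L(t_c) = L₀ e^(−k_1 t_c) = 30.6 × 0.9469 = 28.98 mg/L, and at the critical point k_2 D_c = k_1 L, so D_c = (0.126/1.20) × 28.98 = 3.043 mg/L.

t_c ≈ 0.433 d; D_c ≈ 3.04 mg/L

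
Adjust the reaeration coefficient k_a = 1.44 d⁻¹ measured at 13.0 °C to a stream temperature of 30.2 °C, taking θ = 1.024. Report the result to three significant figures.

k_a(T₂) = k_a(T₁) · θ^(T₂−T₁) = 1.44 × 1.024^(30.2−13.0)
= 1.44 × 1.024^17.2 = 1.44 × 1.504 = 2.165 d⁻¹.

k_a ≈ 2.17 d⁻¹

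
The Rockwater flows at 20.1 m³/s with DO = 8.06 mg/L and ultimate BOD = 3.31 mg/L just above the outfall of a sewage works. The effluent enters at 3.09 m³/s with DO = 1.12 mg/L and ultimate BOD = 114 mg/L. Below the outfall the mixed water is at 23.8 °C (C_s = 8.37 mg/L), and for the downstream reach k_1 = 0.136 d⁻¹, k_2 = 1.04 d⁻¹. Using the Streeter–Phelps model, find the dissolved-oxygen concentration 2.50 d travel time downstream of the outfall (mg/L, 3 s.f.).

Mixed DO = (20.1×8.06 + 3.09×1.12)/(20.1+3.09) = 165.5/23.19 = 7.135 mg/L.
Mixed L₀ = (20.1×3.31 + 3.09×114)/(23.19) = 418.8/23.19 = 18.06 mg/L.
Initial deficit D₀ = C_s − DO₀ = 8.37 − 7.135 = 1.235 mg/L.
D(2.50) = [0.136×18.06/(1.04−0.136)](e^(−0.136×2.50) − e^(−1.04×2.50)) + 1.235 e^(−1.04×2.50)
= 2.717 × (0.7118 − 0.07427) + 1.235 × 0.07427 = 1.824 mg/L.
DO = 8.37 − 1.824 = 6.546 mg/L.

DO ≈ 6.55 mg/L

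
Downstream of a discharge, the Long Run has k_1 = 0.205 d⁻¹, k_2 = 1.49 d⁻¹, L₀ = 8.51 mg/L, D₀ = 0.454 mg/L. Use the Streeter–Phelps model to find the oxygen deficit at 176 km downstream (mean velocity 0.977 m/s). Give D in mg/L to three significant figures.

D ≈ 0.845 mg/L

Travel time t = x/v = 176 km / (0.977 m/s) = 176000 m / 0.977 m/s = 180100 s = 2.085 d.
k_1 L₀/(k_2−k_1) = 0.205×8.51/(1.49−0.205) = 1.745/1.285 = 1.358 mg/L.
e^(−k_1 t) = e^(−0.205×2.085) = 0.6522; e^(−k_2 t) = e^(−1.49×2.085) = 0.04475.
D = 1.358 × (0.6522 − 0.04475) + 0.454 × 0.04475 = 0.8247 + 0.02032 = 0.8450 mg/L.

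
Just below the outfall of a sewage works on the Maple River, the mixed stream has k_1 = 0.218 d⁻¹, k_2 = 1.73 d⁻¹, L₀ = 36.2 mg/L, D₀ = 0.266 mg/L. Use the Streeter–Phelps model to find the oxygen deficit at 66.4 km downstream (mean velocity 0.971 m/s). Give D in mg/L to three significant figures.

Travel time t = x/v = 66.4 km / (0.971 m/s) = 66400 m / 0.971 m/s = 68380 s = 0.7915 d.
k_1 L₀/(k_2−k_1) = 0.218×36.2/(1.73−0.218) = 7.892/1.512 = 5.219 mg/L.
e^(−k_1 t) = e^(−0.218×0.7915) = 0.8415; e^(−k_2 t) = e^(−1.73×0.7915) = 0.2543.
D = 5.219 × (0.8415 − 0.2543) + 0.266 × 0.2543 = 3.065 + 0.06764 = 3.133 mg/L.

D ≈ 3.13 mg/L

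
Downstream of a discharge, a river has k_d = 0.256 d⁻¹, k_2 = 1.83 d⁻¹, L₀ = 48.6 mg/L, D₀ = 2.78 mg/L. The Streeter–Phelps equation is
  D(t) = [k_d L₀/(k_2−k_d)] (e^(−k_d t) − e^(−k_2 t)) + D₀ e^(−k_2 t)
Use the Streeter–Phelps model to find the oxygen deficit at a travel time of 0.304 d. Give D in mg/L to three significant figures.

D ≈ 4.37 mg/L

k_d L₀/(k_2−k_d) = 0.256×48.6/(1.83−0.256) = 12.44/1.574 = 7.904 mg/L.
e^(−k_d t) = e^(−0.256×0.3040) = 0.9251; e^(−k_2 t) = e^(−1.83×0.3040) = 0.5733.
D = 7.904 × (0.9251 − 0.5733) + 2.78 × 0.5733 = 2.781 + 1.594 = 4.375 mg/L.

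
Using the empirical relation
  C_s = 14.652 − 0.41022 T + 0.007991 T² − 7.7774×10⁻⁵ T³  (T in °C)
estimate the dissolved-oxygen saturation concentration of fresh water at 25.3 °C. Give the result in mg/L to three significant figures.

C_s = 14.652 − 0.41022×25.3 + 0.007991×25.3² − 7.7774×10⁻⁵×25.3³ = 8.129 mg/L.

C_s ≈ 8.13 mg/L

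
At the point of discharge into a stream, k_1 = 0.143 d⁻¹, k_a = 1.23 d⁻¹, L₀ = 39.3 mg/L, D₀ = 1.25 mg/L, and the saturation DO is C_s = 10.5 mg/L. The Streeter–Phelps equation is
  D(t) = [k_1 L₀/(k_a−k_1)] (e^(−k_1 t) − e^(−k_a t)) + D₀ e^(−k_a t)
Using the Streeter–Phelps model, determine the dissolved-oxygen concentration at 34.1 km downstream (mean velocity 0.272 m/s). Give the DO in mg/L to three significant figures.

DO ≈ 6.96 mg/L

Travel time t = x/v = 34.1 km / (0.272 m/s) = 34100 m / 0.272 m/s = 125400 s = 1.451 d.
k_1 L₀/(k_a−k_1) = 0.143×39.3/(1.23−0.143) = 5.620/1.087 = 5.170 mg/L.
e^(−k_1 t) = e^(−0.143×1.451) = 0.8126; e^(−k_a t) = e^(−1.23×1.451) = 0.1678.
D = 5.170 × (0.8126 − 0.1678) + 1.25 × 0.1678 = 3.334 + 0.2098 = 3.543 mg/L.
DO = C_s − D = 10.5 − 3.543 = 6.957 mg/L.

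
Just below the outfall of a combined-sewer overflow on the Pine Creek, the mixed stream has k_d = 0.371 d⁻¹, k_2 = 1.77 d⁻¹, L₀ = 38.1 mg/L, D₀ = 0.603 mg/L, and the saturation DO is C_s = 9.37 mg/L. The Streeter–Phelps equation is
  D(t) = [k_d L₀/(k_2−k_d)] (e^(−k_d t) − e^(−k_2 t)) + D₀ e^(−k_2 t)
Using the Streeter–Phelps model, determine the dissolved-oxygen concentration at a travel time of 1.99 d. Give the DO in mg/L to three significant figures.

DO ≈ 4.82 mg/L

k_d L₀/(k_2−k_d) = 0.371×38.1/(1.77−0.371) = 14.14/1.399 = 10.10 mg/L.
e^(−k_d t) = e^(−0.371×1.990) = 0.4779; e^(−k_2 t) = e^(−1.77×1.990) = 0.02953.
D = 10.10 × (0.4779 − 0.02953) + 0.603 × 0.02953 = 4.530 + 0.01781 = 4.548 mg/L.
DO = C_s − D = 9.37 − 4.548 = 4.822 mg/L.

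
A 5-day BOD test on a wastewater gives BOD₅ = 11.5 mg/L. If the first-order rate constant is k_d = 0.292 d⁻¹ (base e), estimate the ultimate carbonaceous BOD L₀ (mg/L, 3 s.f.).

L₀ ≈ 15.0 mg/L

BOD₅ = L₀(1 − e^(−5k_d)) ⇒ L₀ = BOD₅ / (1 − e^(−5×0.292))
= 11.5 / (1 − 0.2322) = 11.5 / 0.7678 = 14.98 mg/L.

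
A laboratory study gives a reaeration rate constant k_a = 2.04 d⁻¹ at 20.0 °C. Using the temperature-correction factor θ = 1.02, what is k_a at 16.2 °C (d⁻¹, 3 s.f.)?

k_a ≈ 1.89 d⁻¹

k_a(T₂) = k_a(T₁) · θ^(T₂−T₁) = 2.04 × 1.02^(16.2−20.0)
= 2.04 × 1.02^-3.80 = 2.04 × 0.9275 = 1.892 d⁻¹.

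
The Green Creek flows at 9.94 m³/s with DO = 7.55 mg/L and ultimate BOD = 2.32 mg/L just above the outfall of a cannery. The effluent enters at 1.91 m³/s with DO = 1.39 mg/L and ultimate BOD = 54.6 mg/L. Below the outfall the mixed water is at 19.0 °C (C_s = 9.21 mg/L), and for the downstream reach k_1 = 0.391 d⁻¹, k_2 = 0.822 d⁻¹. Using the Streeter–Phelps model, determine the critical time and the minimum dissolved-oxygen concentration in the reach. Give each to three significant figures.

t_c ≈ 0.987 d; minimum DO ≈ 5.73 mg/L

Mixed DO = (9.94×7.55 + 1.91×1.39)/(9.94+1.91) = 77.70/11.85 = 6.557 mg/L.
Mixed L₀ = (9.94×2.32 + 1.91×54.6)/(11.85) = 127.3/11.85 = 10.75 mg/L.
Initial deficit D₀ = C_s − DO₀ = 9.21 − 6.557 = 2.653 mg/L.
t_c = (1/0.4310) ln[(0.822/0.391)(1 − 2.653×0.4310/(0.391×10.75))] = 2.320 × ln(1.530) = 0.9871 d.
D_c = (0.391/0.822) × 10.75 × e^(−0.391×0.9871) = 0.4757 × 10.75 × 0.6798 = 3.475 mg/L.
Minimum DO = 9.21 − 3.475 = 5.735 mg/L.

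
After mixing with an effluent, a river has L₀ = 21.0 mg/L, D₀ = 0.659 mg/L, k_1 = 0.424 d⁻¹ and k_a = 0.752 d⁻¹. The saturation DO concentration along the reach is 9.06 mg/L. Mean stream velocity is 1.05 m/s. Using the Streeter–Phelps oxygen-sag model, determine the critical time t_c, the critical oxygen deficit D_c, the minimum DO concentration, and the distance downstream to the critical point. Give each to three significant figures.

t_c = [1/(k_a−k_1)] ln[(k_a/k_1)(1 − D₀(k_a−k_1)/(k_1 L₀))]
= [1/(0.752−0.424)] ln[(0.752/0.424)(1 − 0.659×0.3280/(0.424×21.0))]
= (1/0.3280) ln[1.774 × 0.9757] = 3.049 × ln(1.731) = 3.049 × 0.5484 = 1.672 d.
L(t_c) = L₀ e^(−k_1 t_c) = 21.0 × 0.4922 = 10.34 mg/L, and at the critical point k_a D_c = k_1 L, so D_c = (0.424/0.752) × 10.34 = 5.827 mg/L.
Minimum DO = C_s − D_c = 9.06 − 5.827 = 3.233 mg/L.
x_c = v t_c = 1.05 m/s × 1.672 d × 86400 s/d = 151700 m ≈ 152 km.

t_c ≈ 1.67 d; D_c ≈ 5.83 mg/L; min DO ≈ 3.23 mg/L; x_c ≈ 152 km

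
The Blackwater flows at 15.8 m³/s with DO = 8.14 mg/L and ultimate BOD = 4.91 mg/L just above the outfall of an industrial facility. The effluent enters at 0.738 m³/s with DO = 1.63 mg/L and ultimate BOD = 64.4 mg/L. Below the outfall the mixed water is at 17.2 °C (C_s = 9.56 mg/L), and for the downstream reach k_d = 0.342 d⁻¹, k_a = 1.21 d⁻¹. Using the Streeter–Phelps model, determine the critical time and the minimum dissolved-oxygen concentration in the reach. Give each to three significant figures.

t_c ≈ 0.473 d; minimum DO ≈ 7.74 mg/L

Mixed DO = (15.8×8.14 + 0.738×1.63)/(15.8+0.738) = 129.8/16.54 = 7.849 mg/L.
Mixed L₀ = (15.8×4.91 + 0.738×64.4)/(16.54) = 125.1/16.54 = 7.565 mg/L.
Initial deficit D₀ = C_s − DO₀ = 9.56 − 7.849 = 1.711 mg/L.
t_c = (1/0.8680) ln[(1.21/0.342)(1 − 1.711×0.8680/(0.342×7.565))] = 1.152 × ln(1.508) = 0.4729 d.
D_c = (0.342/1.21) × 7.565 × e^(−0.342×0.4729) = 0.2826 × 7.565 × 0.8507 = 1.819 mg/L.
Minimum DO = 9.56 − 1.819 = 7.741 mg/L.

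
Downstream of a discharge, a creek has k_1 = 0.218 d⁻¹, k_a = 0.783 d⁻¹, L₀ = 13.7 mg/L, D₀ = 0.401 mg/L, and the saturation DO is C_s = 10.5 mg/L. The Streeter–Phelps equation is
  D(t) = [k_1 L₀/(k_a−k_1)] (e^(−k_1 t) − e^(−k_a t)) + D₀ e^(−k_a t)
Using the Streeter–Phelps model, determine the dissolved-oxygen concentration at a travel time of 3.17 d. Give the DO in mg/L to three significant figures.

DO ≈ 8.26 mg/L

k_1 L₀/(k_a−k_1) = 0.218×13.7/(0.783−0.218) = 2.987/0.5650 = 5.286 mg/L.
e^(−k_1 t) = e^(−0.218×3.170) = 0.5010; e^(−k_a t) = e^(−0.783×3.170) = 0.08357.
D = 5.286 × (0.5010 − 0.08357) + 0.401 × 0.08357 = 2.207 + 0.03351 = 2.240 mg/L.
DO = C_s − D = 10.5 − 2.240 = 8.260 mg/L.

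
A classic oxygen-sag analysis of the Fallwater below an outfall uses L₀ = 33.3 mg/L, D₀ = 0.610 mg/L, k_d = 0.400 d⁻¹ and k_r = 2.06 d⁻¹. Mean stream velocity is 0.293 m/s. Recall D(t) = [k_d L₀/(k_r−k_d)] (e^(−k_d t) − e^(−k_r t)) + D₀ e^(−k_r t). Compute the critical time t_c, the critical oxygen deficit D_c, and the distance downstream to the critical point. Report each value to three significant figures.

At the critical point dD/dt = 0, so k_d L₀ e^(−k_d t) = k_r D. Substituting D(t) from the Streeter–Phelps equation and solving for t gives
t_c = ln[(k_r/k_d)(1 − D₀(k_r−k_d)/(k_d L₀))] / (k_r−k_d).
Here k_r−k_d = 1.660 d⁻¹ and 1 − D₀(k_r−k_d)/(k_d L₀) = 1 − 0.610×1.660/(0.400×33.3) = 0.9240, so
t_c = ln(5.150 × 0.9240) / 1.660 = 1.560 / 1.660 = 0.9397 d.
D_c = (k_d/k_r) L₀ e^(−k_d t_c) = (0.400/2.06) × 33.3 × e^(−0.400×0.9397) = 0.1942 × 33.3 × 0.6867 = 4.440 mg/L.
x_c = v t_c = 0.293 m/s × 0.9397 d × 86400 s/d = 23790 m ≈ 23.8 km.

t_c ≈ 0.940 d; D_c ≈ 4.44 mg/L; x_c ≈ 23.8 km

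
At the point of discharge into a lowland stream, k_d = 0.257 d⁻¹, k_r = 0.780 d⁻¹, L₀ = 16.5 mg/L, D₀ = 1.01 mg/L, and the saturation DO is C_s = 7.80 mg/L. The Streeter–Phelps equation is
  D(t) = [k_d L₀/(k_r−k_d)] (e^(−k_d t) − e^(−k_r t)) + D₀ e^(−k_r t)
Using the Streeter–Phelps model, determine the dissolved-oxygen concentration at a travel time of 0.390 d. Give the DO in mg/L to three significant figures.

k_d L₀/(k_r−k_d) = 0.257×16.5/(0.780−0.257) = 4.240/0.5230 = 8.108 mg/L.
e^(−k_d t) = e^(−0.257×0.3900) = 0.9046; e^(−k_r t) = e^(−0.780×0.3900) = 0.7377.
D = 8.108 × (0.9046 − 0.7377) + 1.01 × 0.7377 = 1.353 + 0.7451 = 2.098 mg/L.
DO = C_s − D = 7.80 − 2.098 = 5.702 mg/L.

DO ≈ 5.70 mg/L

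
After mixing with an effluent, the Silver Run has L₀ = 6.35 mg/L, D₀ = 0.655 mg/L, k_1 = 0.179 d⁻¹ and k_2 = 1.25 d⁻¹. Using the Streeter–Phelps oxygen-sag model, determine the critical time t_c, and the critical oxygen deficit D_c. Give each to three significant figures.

t_c ≈ 0.918 d; D_c ≈ 0.772 mg/L

With k_2/k_1 = 6.983 and 1 − D₀(k_2−k_1)/(k_1 L₀) = 0.3828,
t_c = ln(6.983 × 0.3828) / (1.25 − 0.179) = ln(2.673) / 1.071 = 0.9834/1.071 = 0.9182 d.
L(t_c) = L₀ e^(−k_1 t_c) = 6.35 × 0.8484 = 5.388 mg/L, and at the critical point k_2 D_c = k_1 L, so D_c = (0.179/1.25) × 5.388 = 0.7715 mg/L.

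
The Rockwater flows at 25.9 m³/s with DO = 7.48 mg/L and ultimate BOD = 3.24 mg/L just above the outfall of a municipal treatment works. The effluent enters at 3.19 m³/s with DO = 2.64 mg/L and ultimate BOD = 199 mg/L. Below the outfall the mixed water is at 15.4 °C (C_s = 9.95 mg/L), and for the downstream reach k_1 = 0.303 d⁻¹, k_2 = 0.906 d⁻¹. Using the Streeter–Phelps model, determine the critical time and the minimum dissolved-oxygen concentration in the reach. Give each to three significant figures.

Mixed DO = (25.9×7.48 + 3.19×2.64)/(25.9+3.19) = 202.2/29.09 = 6.949 mg/L.
Mixed L₀ = (25.9×3.24 + 3.19×199)/(29.09) = 718.7/29.09 = 24.71 mg/L.
Initial deficit D₀ = C_s − DO₀ = 9.95 − 6.949 = 3.001 mg/L.
t_c = (1/0.6030) ln[(0.906/0.303)(1 − 3.001×0.6030/(0.303×24.71))] = 1.658 × ln(2.267) = 1.358 d.
D_c = (0.303/0.906) × 24.71 × e^(−0.303×1.358) = 0.3344 × 24.71 × 0.6628 = 5.476 mg/L.
Minimum DO = 9.95 − 5.476 = 4.474 mg/L.

t_c ≈ 1.36 d; minimum DO ≈ 4.47 mg/L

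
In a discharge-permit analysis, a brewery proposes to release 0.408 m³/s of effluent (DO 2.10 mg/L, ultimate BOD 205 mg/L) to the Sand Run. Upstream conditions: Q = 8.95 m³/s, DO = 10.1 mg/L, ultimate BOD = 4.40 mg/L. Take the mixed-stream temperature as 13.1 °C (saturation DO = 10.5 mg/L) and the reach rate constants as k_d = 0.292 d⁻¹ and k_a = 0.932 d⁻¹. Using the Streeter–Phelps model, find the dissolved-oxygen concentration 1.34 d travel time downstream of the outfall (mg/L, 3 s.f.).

Mixed DO = (8.95×10.1 + 0.408×2.10)/(8.95+0.408) = 91.25/9.358 = 9.751 mg/L.
Mixed L₀ = (8.95×4.40 + 0.408×205)/(9.358) = 123.0/9.358 = 13.15 mg/L.
Initial deficit D₀ = C_s − DO₀ = 10.5 − 9.751 = 0.7488 mg/L.
D(1.34) = [0.292×13.15/(0.932−0.292)](e^(−0.292×1.34) − e^(−0.932×1.34)) + 0.7488 e^(−0.932×1.34)
= 5.998 × (0.6762 − 0.2868) + 0.7488 × 0.2868 = 2.550 mg/L.
DO = 10.5 − 2.550 = 7.950 mg/L.

DO ≈ 7.95 mg/L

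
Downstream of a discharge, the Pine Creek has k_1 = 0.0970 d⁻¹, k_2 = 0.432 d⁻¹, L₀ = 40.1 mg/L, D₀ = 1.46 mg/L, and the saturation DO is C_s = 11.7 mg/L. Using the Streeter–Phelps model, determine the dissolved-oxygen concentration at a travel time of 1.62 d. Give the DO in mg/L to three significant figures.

DO ≈ 6.82 mg/L

k_1 L₀/(k_2−k_1) = 0.0970×40.1/(0.432−0.0970) = 3.890/0.3350 = 11.61 mg/L.
e^(−k_1 t) = e^(−0.0970×1.620) = 0.8546; e^(−k_2 t) = e^(−0.432×1.620) = 0.4967.
D = 11.61 × (0.8546 − 0.4967) + 1.46 × 0.4967 = 4.156 + 0.7251 = 4.881 mg/L.
DO = C_s − D = 11.7 − 4.881 = 6.819 mg/L.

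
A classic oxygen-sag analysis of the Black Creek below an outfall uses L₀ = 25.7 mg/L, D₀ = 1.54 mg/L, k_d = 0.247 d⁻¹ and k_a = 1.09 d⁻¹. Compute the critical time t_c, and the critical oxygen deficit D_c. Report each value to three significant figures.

t_c = [1/(k_a−k_d)] ln[(k_a/k_d)(1 − D₀(k_a−k_d)/(k_d L₀))]
= [1/(1.09−0.247)] ln[(1.09/0.247)(1 − 1.54×0.8430/(0.247×25.7))]
= (1/0.8430) ln[4.413 × 0.7955] = 1.186 × ln(3.510) = 1.186 × 1.256 = 1.490 d.
D_c = (k_d/k_a) L₀ e^(−k_d t_c) = (0.247/1.09) × 25.7 × e^(−0.247×1.490) = 0.2266 × 25.7 × 0.6922 = 4.031 mg/L.

t_c ≈ 1.49 d; D_c ≈ 4.03 mg/L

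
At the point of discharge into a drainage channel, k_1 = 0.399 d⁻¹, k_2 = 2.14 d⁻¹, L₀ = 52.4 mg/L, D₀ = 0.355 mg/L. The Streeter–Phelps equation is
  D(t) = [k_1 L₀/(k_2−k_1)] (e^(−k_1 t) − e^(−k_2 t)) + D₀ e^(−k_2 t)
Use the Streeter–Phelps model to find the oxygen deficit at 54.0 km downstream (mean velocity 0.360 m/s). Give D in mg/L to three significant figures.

Travel time t = x/v = 54.0 km / (0.360 m/s) = 54000 m / 0.360 m/s = 150000 s = 1.736 d.
k_1 L₀/(k_2−k_1) = 0.399×52.4/(2.14−0.399) = 20.91/1.741 = 12.01 mg/L.
e^(−k_1 t) = e^(−0.399×1.736) = 0.5002; e^(−k_2 t) = e^(−2.14×1.736) = 0.02435.
D = 12.01 × (0.5002 − 0.02435) + 0.355 × 0.02435 = 5.715 + 0.008644 = 5.723 mg/L.

D ≈ 5.72 mg/L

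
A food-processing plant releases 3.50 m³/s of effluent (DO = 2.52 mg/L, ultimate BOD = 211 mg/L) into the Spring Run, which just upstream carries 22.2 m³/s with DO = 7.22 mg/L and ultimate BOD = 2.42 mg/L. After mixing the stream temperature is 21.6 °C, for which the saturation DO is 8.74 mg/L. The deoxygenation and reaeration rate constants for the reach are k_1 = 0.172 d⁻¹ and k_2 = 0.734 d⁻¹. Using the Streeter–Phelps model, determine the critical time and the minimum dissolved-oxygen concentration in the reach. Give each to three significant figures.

t_c ≈ 2.12 d; minimum DO ≈ 3.72 mg/L

Mixed DO = (22.2×7.22 + 3.50×2.52)/(22.2+3.50) = 169.1/25.70 = 6.580 mg/L.
Mixed L₀ = (22.2×2.42 + 3.50×211)/(25.70) = 792.2/25.70 = 30.83 mg/L.
Initial deficit D₀ = C_s − DO₀ = 8.74 − 6.580 = 2.160 mg/L.
t_c = (1/0.5620) ln[(0.734/0.172)(1 − 2.160×0.5620/(0.172×30.83))] = 1.779 × ln(3.290) = 2.119 d.
D_c = (0.172/0.734) × 30.83 × e^(−0.172×2.119) = 0.2343 × 30.83 × 0.6945 = 5.017 mg/L.
Minimum DO = 8.74 − 5.017 = 3.723 mg/L.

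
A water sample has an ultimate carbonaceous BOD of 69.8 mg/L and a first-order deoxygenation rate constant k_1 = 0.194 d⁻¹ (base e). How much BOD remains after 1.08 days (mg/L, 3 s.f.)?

L ≈ 56.6 mg/L

L_t = L₀ e^(−k_1 t) = 69.8 × e^(−0.194×1.08) = 69.8 × 0.8110 = 56.61 mg/L.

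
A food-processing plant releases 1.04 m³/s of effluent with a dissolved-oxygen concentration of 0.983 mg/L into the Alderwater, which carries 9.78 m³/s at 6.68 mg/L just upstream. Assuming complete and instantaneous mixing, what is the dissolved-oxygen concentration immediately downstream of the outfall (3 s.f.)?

6.13 mg/L

Flow-weighted mixing: C = (Q_r C_r + Q_w C_w)/(Q_r + Q_w)
= (9.78×6.68 + 1.04×0.983)/(9.78 + 1.04) = 66.35/10.82 = 6.132 mg/L.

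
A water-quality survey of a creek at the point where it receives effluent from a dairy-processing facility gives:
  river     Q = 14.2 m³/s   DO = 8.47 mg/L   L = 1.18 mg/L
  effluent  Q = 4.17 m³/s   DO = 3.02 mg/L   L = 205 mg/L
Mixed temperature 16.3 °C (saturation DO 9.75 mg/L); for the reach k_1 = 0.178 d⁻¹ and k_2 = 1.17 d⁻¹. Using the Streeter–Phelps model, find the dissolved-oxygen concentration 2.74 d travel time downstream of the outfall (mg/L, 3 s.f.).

DO ≈ 4.77 mg/L

Mixed DO = (14.2×8.47 + 4.17×3.02)/(14.2+4.17) = 132.9/18.37 = 7.233 mg/L.
Mixed L₀ = (14.2×1.18 + 4.17×205)/(18.37) = 871.6/18.37 = 47.45 mg/L.
Initial deficit D₀ = C_s − DO₀ = 9.75 − 7.233 = 2.517 mg/L.
D(2.74) = [0.178×47.45/(1.17−0.178)](e^(−0.178×2.74) − e^(−1.17×2.74)) + 2.517 e^(−1.17×2.74)
= 8.514 × (0.6140 − 0.04053) + 2.517 × 0.04053 = 4.985 mg/L.
DO = 9.75 − 4.985 = 4.765 mg/L.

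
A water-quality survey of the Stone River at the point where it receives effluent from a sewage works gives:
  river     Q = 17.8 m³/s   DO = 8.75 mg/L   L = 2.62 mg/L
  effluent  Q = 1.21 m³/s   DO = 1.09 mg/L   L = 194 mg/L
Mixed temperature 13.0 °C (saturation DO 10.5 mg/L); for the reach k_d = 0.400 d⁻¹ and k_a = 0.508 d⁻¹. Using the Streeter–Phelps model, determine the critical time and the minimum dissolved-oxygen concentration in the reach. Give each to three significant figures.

t_c ≈ 1.83 d; minimum DO ≈ 4.89 mg/L

Mixed DO = (17.8×8.75 + 1.21×1.09)/(17.8+1.21) = 157.1/19.01 = 8.262 mg/L.
Mixed L₀ = (17.8×2.62 + 1.21×194)/(19.01) = 281.4/19.01 = 14.80 mg/L.
Initial deficit D₀ = C_s − DO₀ = 10.5 − 8.262 = 2.238 mg/L.
t_c = (1/0.1080) ln[(0.508/0.400)(1 − 2.238×0.1080/(0.400×14.80))] = 9.259 × ln(1.218) = 1.827 d.
D_c = (0.400/0.508) × 14.80 × e^(−0.400×1.827) = 0.7874 × 14.80 × 0.4815 = 5.611 mg/L.
Minimum DO = 10.5 − 5.611 = 4.889 mg/L.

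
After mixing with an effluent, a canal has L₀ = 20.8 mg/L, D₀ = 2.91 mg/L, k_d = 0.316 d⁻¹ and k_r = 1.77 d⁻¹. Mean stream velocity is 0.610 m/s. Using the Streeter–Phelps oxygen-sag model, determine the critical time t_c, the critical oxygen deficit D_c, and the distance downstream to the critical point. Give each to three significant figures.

At the critical point dD/dt = 0, so k_d L₀ e^(−k_d t) = k_r D. Substituting D(t) from the Streeter–Phelps equation and solving for t gives
t_c = ln[(k_r/k_d)(1 − D₀(k_r−k_d)/(k_d L₀))] / (k_r−k_d).
Here k_r−k_d = 1.454 d⁻¹ and 1 − D₀(k_r−k_d)/(k_d L₀) = 1 − 2.91×1.454/(0.316×20.8) = 0.3563, so
t_c = ln(5.601 × 0.3563) / 1.454 = 0.6909 / 1.454 = 0.4752 d.
D_c = (k_d/k_r) L₀ e^(−k_d t_c) = (0.316/1.77) × 20.8 × e^(−0.316×0.4752) = 0.1785 × 20.8 × 0.8606 = 3.196 mg/L.
x_c = v t_c = 0.610 m/s × 0.4752 d × 86400 s/d = 25040 m ≈ 25.0 km.

t_c ≈ 0.475 d; D_c ≈ 3.20 mg/L; x_c ≈ 25.0 km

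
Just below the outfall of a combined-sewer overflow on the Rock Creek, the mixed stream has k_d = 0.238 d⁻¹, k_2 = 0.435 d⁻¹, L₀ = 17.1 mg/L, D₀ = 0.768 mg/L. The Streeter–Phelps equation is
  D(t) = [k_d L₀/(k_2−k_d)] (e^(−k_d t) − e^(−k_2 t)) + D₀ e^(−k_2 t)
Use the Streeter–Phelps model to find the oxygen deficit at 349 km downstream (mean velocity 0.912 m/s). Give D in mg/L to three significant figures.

Travel time t = x/v = 349 km / (0.912 m/s) = 349000 m / 0.912 m/s = 382700 s = 4.429 d.
k_d L₀/(k_2−k_d) = 0.238×17.1/(0.435−0.238) = 4.070/0.1970 = 20.66 mg/L.
e^(−k_d t) = e^(−0.238×4.429) = 0.3485; e^(−k_2 t) = e^(−0.435×4.429) = 0.1456.
D = 20.66 × (0.3485 − 0.1456) + 0.768 × 0.1456 = 4.191 + 0.1118 = 4.303 mg/L.

D ≈ 4.30 mg/L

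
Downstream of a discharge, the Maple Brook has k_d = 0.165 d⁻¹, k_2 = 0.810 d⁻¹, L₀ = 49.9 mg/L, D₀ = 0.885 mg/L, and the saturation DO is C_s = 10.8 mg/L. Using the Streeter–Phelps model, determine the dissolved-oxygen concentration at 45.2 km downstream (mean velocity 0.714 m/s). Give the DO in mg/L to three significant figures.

DO ≈ 6.05 mg/L

Travel time t = x/v = 45.2 km / (0.714 m/s) = 45200 m / 0.714 m/s = 63310 s = 0.7327 d.
k_d L₀/(k_2−k_d) = 0.165×49.9/(0.810−0.165) = 8.233/0.6450 = 12.77 mg/L.
e^(−k_d t) = e^(−0.165×0.7327) = 0.8861; e^(−k_2 t) = e^(−0.810×0.7327) = 0.5524.
D = 12.77 × (0.8861 − 0.5524) + 0.885 × 0.5524 = 4.260 + 0.4889 = 4.749 mg/L.
DO = C_s − D = 10.8 − 4.749 = 6.051 mg/L.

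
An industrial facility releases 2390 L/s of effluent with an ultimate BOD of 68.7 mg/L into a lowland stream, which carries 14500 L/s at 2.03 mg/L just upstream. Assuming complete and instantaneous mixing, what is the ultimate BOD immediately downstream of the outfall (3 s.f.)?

11.5 mg/L

Flow-weighted mixing: C = (Q_r C_r + Q_w C_w)/(Q_r + Q_w)
= (14500×2.03 + 2390×68.7)/(14500 + 2390) = 193600/16890 = 11.46 mg/L.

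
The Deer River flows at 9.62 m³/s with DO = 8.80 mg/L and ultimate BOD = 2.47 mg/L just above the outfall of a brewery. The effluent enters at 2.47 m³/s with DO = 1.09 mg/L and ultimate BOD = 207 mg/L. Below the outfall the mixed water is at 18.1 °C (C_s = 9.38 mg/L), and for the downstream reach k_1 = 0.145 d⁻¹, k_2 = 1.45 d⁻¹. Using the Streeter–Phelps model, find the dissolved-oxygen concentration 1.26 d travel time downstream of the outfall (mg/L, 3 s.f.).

DO ≈ 5.73 mg/L

Mixed DO = (9.62×8.80 + 2.47×1.09)/(9.62+2.47) = 87.35/12.09 = 7.225 mg/L.
Mixed L₀ = (9.62×2.47 + 2.47×207)/(12.09) = 535.1/12.09 = 44.26 mg/L.
Initial deficit D₀ = C_s − DO₀ = 9.38 − 7.225 = 2.155 mg/L.
D(1.26) = [0.145×44.26/(1.45−0.145)](e^(−0.145×1.26) − e^(−1.45×1.26)) + 2.155 e^(−1.45×1.26)
= 4.917 × (0.8330 − 0.1609) + 2.155 × 0.1609 = 3.652 mg/L.
DO = 9.38 − 3.652 = 5.728 mg/L.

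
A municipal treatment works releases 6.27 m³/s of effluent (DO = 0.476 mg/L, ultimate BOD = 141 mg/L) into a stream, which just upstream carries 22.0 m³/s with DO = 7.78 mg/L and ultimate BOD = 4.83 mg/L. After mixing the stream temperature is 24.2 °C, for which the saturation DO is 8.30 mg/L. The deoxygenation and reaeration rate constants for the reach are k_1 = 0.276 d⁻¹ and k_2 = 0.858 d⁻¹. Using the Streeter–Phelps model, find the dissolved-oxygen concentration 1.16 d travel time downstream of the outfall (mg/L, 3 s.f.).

DO ≈ 1.59 mg/L

Mixed DO = (22.0×7.78 + 6.27×0.476)/(22.0+6.27) = 174.1/28.27 = 6.160 mg/L.
Mixed L₀ = (22.0×4.83 + 6.27×141)/(28.27) = 990.3/28.27 = 35.03 mg/L.
Initial deficit D₀ = C_s − DO₀ = 8.30 − 6.160 = 2.140 mg/L.
D(1.16) = [0.276×35.03/(0.858−0.276)](e^(−0.276×1.16) − e^(−0.858×1.16)) + 2.140 e^(−0.858×1.16)
= 16.61 × (0.7260 − 0.3696) + 2.140 × 0.3696 = 6.712 mg/L.
DO = 8.30 − 6.712 = 1.588 mg/L.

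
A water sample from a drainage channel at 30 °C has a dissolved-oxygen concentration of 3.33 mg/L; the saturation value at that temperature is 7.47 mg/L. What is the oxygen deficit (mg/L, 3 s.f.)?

D ≈ 4.14 mg/L

D = C_s − C = 7.47 − 3.33 = 4.14 mg/L.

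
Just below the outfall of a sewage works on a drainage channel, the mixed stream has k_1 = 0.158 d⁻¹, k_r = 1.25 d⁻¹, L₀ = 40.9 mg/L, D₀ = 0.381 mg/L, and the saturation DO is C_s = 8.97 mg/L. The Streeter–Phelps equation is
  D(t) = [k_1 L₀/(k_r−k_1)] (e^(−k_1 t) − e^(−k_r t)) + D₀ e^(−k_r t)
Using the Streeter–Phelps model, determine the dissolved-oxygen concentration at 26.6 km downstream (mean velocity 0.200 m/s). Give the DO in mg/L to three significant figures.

DO ≈ 5.14 mg/L

Travel time t = x/v = 26.6 km / (0.200 m/s) = 26600 m / 0.200 m/s = 133000 s = 1.539 d.
k_1 L₀/(k_r−k_1) = 0.158×40.9/(1.25−0.158) = 6.462/1.092 = 5.918 mg/L.
e^(−k_1 t) = e^(−0.158×1.539) = 0.7841; e^(−k_r t) = e^(−1.25×1.539) = 0.1460.
D = 5.918 × (0.7841 − 0.1460) + 0.381 × 0.1460 = 3.776 + 0.05562 = 3.832 mg/L.
DO = C_s − D = 8.97 − 3.832 = 5.138 mg/L.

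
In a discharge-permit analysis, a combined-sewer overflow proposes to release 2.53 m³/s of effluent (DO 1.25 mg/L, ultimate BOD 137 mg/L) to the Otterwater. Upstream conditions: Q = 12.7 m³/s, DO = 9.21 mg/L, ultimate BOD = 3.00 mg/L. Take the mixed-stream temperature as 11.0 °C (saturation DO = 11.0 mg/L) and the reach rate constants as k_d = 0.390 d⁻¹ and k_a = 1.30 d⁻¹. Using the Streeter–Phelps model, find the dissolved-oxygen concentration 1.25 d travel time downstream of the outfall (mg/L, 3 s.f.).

Mixed DO = (12.7×9.21 + 2.53×1.25)/(12.7+2.53) = 120.1/15.23 = 7.888 mg/L.
Mixed L₀ = (12.7×3.00 + 2.53×137)/(15.23) = 384.7/15.23 = 25.26 mg/L.
Initial deficit D₀ = C_s − DO₀ = 11.0 − 7.888 = 3.112 mg/L.
D(1.25) = [0.390×25.26/(1.30−0.390)](e^(−0.390×1.25) − e^(−1.30×1.25)) + 3.112 e^(−1.30×1.25)
= 10.83 × (0.6142 − 0.1969) + 3.112 × 0.1969 = 5.130 mg/L.
DO = 11.0 − 5.130 = 5.870 mg/L.

DO ≈ 5.87 mg/L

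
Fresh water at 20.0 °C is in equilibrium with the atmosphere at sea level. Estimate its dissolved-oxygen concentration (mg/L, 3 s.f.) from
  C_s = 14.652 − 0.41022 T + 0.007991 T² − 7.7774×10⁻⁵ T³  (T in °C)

C_s = 14.652 − 0.41022×20.0 + 0.007991×20.0² − 7.7774×10⁻⁵×20.0³ = 9.022 mg/L.

C_s ≈ 9.02 mg/L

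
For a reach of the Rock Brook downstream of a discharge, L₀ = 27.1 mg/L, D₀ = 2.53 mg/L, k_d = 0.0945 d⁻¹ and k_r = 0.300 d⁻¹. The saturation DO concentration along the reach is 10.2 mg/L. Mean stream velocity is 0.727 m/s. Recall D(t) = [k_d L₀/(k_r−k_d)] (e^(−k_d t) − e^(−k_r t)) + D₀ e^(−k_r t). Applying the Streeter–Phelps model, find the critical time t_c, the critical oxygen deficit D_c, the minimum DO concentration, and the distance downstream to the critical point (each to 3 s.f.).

t_c ≈ 4.52 d; D_c ≈ 5.57 mg/L; min DO ≈ 4.63 mg/L; x_c ≈ 284 km

t_c = [1/(k_r−k_d)] ln[(k_r/k_d)(1 − D₀(k_r−k_d)/(k_d L₀))]
= [1/(0.300−0.0945)] ln[(0.300/0.0945)(1 − 2.53×0.2055/(0.0945×27.1))]
= (1/0.2055) ln[3.175 × 0.7970] = 4.866 × ln(2.530) = 4.866 × 0.9283 = 4.517 d.
D_c = (k_d/k_r) L₀ e^(−k_d t_c) = (0.0945/0.300) × 27.1 × e^(−0.0945×4.517) = 0.3150 × 27.1 × 0.6526 = 5.571 mg/L.
Minimum DO = C_s − D_c = 10.2 − 5.571 = 4.629 mg/L.
x_c = v t_c = 0.727 m/s × 4.517 d × 86400 s/d = 283700 m ≈ 284 km.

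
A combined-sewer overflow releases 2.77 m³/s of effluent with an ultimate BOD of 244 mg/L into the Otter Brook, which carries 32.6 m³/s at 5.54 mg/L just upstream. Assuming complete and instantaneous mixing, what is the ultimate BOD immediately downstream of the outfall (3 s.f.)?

24.2 mg/L

Flow-weighted mixing: C = (Q_r C_r + Q_w C_w)/(Q_r + Q_w)
= (32.6×5.54 + 2.77×244)/(32.6 + 2.77) = 856.5/35.37 = 24.21 mg/L.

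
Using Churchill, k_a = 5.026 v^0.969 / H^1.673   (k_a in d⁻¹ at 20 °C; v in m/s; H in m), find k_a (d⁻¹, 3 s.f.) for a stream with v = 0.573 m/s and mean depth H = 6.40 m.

k_a = 5.026 × 0.573^0.969 / 6.40^1.673 = 5.026 × 0.5830 / 22.32 = 0.1313 d⁻¹.

k_a ≈ 0.131 d⁻¹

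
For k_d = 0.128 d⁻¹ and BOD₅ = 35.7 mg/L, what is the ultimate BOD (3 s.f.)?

L₀ ≈ 75.5 mg/L

BOD₅ = L₀(1 − e^(−5k_d)) ⇒ L₀ = BOD₅ / (1 − e^(−5×0.128))
= 35.7 / (1 − 0.5273) = 35.7 / 0.4727 = 75.52 mg/L.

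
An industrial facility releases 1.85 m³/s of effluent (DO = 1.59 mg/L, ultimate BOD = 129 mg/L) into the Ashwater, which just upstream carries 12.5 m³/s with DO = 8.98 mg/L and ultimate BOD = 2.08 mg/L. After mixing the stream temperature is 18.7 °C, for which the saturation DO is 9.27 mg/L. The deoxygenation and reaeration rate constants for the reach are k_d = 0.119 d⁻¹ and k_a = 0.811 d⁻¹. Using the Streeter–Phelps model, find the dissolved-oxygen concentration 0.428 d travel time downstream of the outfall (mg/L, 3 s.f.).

DO ≈ 7.62 mg/L

Mixed DO = (12.5×8.98 + 1.85×1.59)/(12.5+1.85) = 115.2/14.35 = 8.027 mg/L.
Mixed L₀ = (12.5×2.08 + 1.85×129)/(14.35) = 264.6/14.35 = 18.44 mg/L.
Initial deficit D₀ = C_s − DO₀ = 9.27 − 8.027 = 1.243 mg/L.
D(0.428) = [0.119×18.44/(0.811−0.119)](e^(−0.119×0.428) − e^(−0.811×0.428)) + 1.243 e^(−0.811×0.428)
= 3.171 × (0.9503 − 0.7067) + 1.243 × 0.7067 = 1.651 mg/L.
DO = 9.27 − 1.651 = 7.619 mg/L.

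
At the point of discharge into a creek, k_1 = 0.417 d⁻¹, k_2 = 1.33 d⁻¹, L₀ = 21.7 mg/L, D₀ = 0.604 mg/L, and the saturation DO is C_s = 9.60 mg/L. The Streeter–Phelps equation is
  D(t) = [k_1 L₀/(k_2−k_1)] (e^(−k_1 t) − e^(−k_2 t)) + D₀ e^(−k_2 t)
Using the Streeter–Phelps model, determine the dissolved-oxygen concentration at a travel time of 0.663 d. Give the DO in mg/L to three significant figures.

k_1 L₀/(k_2−k_1) = 0.417×21.7/(1.33−0.417) = 9.049/0.9130 = 9.911 mg/L.
e^(−k_1 t) = e^(−0.417×0.6630) = 0.7585; e^(−k_2 t) = e^(−1.33×0.6630) = 0.4140.
D = 9.911 × (0.7585 − 0.4140) + 0.604 × 0.4140 = 3.414 + 0.2501 = 3.664 mg/L.
DO = C_s − D = 9.60 − 3.664 = 5.936 mg/L.

DO ≈ 5.94 mg/L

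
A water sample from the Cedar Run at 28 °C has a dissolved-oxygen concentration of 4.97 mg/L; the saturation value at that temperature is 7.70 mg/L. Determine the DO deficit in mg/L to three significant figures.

D ≈ 2.73 mg/L

D = C_s − C = 7.70 − 4.97 = 2.73 mg/L.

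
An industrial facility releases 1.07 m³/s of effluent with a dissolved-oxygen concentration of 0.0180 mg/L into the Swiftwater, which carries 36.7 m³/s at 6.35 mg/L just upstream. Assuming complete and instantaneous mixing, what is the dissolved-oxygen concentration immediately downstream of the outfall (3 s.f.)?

6.17 mg/L

Flow-weighted mixing: C = (Q_r C_r + Q_w C_w)/(Q_r + Q_w)
= (36.7×6.35 + 1.07×0.0180)/(36.7 + 1.07) = 233.1/37.77 = 6.171 mg/L.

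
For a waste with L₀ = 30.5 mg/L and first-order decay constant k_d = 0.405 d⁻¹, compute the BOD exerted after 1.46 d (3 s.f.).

y ≈ 13.6 mg/L

y_t = L₀(1 − e^(−k_d t)) = 30.5 × (1 − e^(−0.405×1.46))
= 30.5 × (1 − 0.5536) = 30.5 × 0.4464 = 13.61 mg/L.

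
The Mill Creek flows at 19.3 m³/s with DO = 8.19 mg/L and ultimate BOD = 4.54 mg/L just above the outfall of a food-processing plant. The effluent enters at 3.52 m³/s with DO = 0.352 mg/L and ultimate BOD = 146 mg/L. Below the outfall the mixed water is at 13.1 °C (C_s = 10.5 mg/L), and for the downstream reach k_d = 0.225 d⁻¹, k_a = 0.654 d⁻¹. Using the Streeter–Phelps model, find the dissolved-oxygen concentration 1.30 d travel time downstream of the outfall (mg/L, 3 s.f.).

DO ≈ 4.59 mg/L

Mixed DO = (19.3×8.19 + 3.52×0.352)/(19.3+3.52) = 159.3/22.82 = 6.981 mg/L.
Mixed L₀ = (19.3×4.54 + 3.52×146)/(22.82) = 601.5/22.82 = 26.36 mg/L.
Initial deficit D₀ = C_s − DO₀ = 10.5 − 6.981 = 3.519 mg/L.
D(1.30) = [0.225×26.36/(0.654−0.225)](e^(−0.225×1.30) − e^(−0.654×1.30)) + 3.519 e^(−0.654×1.30)
= 13.83 × (0.7464 − 0.4273) + 3.519 × 0.4273 = 5.915 mg/L.
DO = 10.5 − 5.915 = 4.585 mg/L.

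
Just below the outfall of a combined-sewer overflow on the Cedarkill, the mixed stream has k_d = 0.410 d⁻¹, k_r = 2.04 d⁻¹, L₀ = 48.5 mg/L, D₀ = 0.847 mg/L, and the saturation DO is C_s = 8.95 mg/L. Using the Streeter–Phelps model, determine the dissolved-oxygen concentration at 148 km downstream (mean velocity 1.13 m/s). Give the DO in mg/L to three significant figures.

Travel time t = x/v = 148 km / (1.13 m/s) = 148000 m / 1.13 m/s = 131000 s = 1.516 d.
k_d L₀/(k_r−k_d) = 0.410×48.5/(2.04−0.410) = 19.88/1.630 = 12.20 mg/L.
e^(−k_d t) = e^(−0.410×1.516) = 0.5371; e^(−k_r t) = e^(−2.04×1.516) = 0.04539.
D = 12.20 × (0.5371 − 0.04539) + 0.847 × 0.04539 = 5.999 + 0.03845 = 6.037 mg/L.
DO = C_s − D = 8.95 − 6.037 = 2.913 mg/L.

DO ≈ 2.91 mg/L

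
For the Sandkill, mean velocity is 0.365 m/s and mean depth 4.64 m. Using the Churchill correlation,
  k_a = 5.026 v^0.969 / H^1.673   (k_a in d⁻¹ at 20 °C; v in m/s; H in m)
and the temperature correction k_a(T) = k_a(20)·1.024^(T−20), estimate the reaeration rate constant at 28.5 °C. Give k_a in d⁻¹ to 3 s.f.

k_a ≈ 0.178 d⁻¹

k_a(20) = 5.026 × 0.365^0.969 / 4.64^1.673 = 5.026 × 0.3766 / 13.03 = 0.1452 d⁻¹.
k_a(28.5) = 0.1452 × 1.024^(28.5−20) = 0.1452 × 1.223 = 0.1776 d⁻¹.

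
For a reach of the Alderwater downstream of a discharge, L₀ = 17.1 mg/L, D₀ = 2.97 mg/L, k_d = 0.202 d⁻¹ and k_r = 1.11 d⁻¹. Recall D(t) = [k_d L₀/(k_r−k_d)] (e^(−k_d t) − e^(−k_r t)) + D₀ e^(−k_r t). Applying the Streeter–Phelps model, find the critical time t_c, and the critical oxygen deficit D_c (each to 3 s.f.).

t_c ≈ 0.205 d; D_c ≈ 2.99 mg/L

At the critical point dD/dt = 0, so k_d L₀ e^(−k_d t) = k_r D. Substituting D(t) from the Streeter–Phelps equation and solving for t gives
t_c = ln[(k_r/k_d)(1 − D₀(k_r−k_d)/(k_d L₀))] / (k_r−k_d).
Here k_r−k_d = 0.9080 d⁻¹ and 1 − D₀(k_r−k_d)/(k_d L₀) = 1 − 2.97×0.9080/(0.202×17.1) = 0.2193, so
t_c = ln(5.495 × 0.2193) / 0.9080 = 0.1864 / 0.9080 = 0.2053 d.
D_c = (k_d/k_r) L₀ e^(−k_d t_c) = (0.202/1.11) × 17.1 × e^(−0.202×0.2053) = 0.1820 × 17.1 × 0.9594 = 2.985 mg/L.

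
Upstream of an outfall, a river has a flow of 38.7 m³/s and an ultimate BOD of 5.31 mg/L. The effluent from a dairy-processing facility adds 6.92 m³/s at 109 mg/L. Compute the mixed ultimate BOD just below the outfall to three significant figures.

Flow-weighted mixing: C = (Q_r C_r + Q_w C_w)/(Q_r + Q_w)
= (38.7×5.31 + 6.92×109)/(38.7 + 6.92) = 959.8/45.62 = 21.04 mg/L.

21.0 mg/L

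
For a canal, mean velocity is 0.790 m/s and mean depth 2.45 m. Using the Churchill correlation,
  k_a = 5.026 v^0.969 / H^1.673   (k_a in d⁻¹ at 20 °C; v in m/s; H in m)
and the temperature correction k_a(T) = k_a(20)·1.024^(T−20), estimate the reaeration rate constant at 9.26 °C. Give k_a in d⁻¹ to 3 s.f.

k_a ≈ 0.692 d⁻¹

k_a(20) = 5.026 × 0.790^0.969 / 2.45^1.673 = 5.026 × 0.7958 / 4.478 = 0.8932 d⁻¹.
k_a(9.26) = 0.8932 × 1.024^(9.26−20) = 0.8932 × 0.7751 = 0.6924 d⁻¹.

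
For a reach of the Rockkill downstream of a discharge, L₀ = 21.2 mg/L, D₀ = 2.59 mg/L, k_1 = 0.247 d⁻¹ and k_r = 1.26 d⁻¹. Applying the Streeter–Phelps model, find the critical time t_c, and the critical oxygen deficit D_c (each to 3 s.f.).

t_c ≈ 0.922 d; D_c ≈ 3.31 mg/L

At the critical point dD/dt = 0, so k_1 L₀ e^(−k_1 t) = k_r D. Substituting D(t) from the Streeter–Phelps equation and solving for t gives
t_c = ln[(k_r/k_1)(1 − D₀(k_r−k_1)/(k_1 L₀))] / (k_r−k_1).
Here k_r−k_1 = 1.013 d⁻¹ and 1 − D₀(k_r−k_1)/(k_1 L₀) = 1 − 2.59×1.013/(0.247×21.2) = 0.4990, so
t_c = ln(5.101 × 0.4990) / 1.013 = 0.9342 / 1.013 = 0.9223 d.
L(t_c) = L₀ e^(−k_1 t_c) = 21.2 × 0.7963 = 16.88 mg/L, and at the critical point k_r D_c = k_1 L, so D_c = (0.247/1.26) × 16.88 = 3.309 mg/L.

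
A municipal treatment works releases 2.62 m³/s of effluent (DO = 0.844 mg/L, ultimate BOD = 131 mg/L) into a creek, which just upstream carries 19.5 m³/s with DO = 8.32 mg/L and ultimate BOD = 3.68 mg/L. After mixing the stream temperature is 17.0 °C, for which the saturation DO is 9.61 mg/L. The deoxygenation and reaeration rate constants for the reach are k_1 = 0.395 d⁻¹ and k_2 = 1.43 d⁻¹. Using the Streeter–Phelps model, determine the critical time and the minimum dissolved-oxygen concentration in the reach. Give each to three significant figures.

Mixed DO = (19.5×8.32 + 2.62×0.844)/(19.5+2.62) = 164.5/22.12 = 7.435 mg/L.
Mixed L₀ = (19.5×3.68 + 2.62×131)/(22.12) = 415.0/22.12 = 18.76 mg/L.
Initial deficit D₀ = C_s − DO₀ = 9.61 − 7.435 = 2.175 mg/L.
t_c = (1/1.035) ln[(1.43/0.395)(1 − 2.175×1.035/(0.395×18.76))] = 0.9662 × ln(2.520) = 0.8931 d.
D_c = (0.395/1.43) × 18.76 × e^(−0.395×0.8931) = 0.2762 × 18.76 × 0.7027 = 3.642 mg/L.
Minimum DO = 9.61 − 3.642 = 5.968 mg/L.

t_c ≈ 0.893 d; minimum DO ≈ 5.97 mg/L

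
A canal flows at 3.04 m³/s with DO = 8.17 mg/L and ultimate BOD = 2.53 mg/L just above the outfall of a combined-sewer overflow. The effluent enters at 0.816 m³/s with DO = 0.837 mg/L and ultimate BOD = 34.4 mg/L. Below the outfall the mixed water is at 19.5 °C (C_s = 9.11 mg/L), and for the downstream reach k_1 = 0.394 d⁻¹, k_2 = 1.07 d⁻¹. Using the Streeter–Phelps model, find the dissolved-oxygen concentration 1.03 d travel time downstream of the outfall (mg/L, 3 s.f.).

Mixed DO = (3.04×8.17 + 0.816×0.837)/(3.04+0.816) = 25.52/3.856 = 6.618 mg/L.
Mixed L₀ = (3.04×2.53 + 0.816×34.4)/(3.856) = 35.76/3.856 = 9.274 mg/L.
Initial deficit D₀ = C_s − DO₀ = 9.11 − 6.618 = 2.492 mg/L.
D(1.03) = [0.394×9.274/(1.07−0.394)](e^(−0.394×1.03) − e^(−1.07×1.03)) + 2.492 e^(−1.07×1.03)
= 5.405 × (0.6664 − 0.3322) + 2.492 × 0.3322 = 2.635 mg/L.
DO = 9.11 − 2.635 = 6.475 mg/L.

DO ≈ 6.48 mg/L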